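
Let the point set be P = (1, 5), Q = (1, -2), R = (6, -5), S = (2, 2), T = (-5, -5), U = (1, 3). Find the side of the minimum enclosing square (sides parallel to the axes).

The bounding box has width 11 and height 10.
An axis-aligned square enclosing the set must have side ≥ max(width, height).
So the minimum side is max(11, 10) = 11.

11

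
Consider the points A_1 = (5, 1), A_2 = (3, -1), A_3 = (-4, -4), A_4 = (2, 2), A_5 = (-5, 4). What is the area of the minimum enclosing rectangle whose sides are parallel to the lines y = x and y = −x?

In coordinates u = x + y, v = x − y the rectangle is axis-aligned; the map (x,y)→(u,v) scales areas by 2.
u-values: 6, 2, -8, 4, -1; range = 6 − (-8) = 14.
v-values: 4, 4, 0, 0, -9; range = 4 − (-9) = 13.
Area = (14 × 13) / 2 = 91.

91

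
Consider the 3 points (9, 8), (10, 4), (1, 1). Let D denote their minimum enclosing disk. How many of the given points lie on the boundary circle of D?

Call the three points A, B, C in the order given.
Side lengths²: AB² = 17, AC² = 113, BC² = 90.
Since AC² = 113 ≥ 90 + 17 = 107, the angle opposite AC is not acute, so the smallest enclosing circle has AC as diameter.
Centre = midpoint of AC = (5, 4.5), r² = 113/4 = 28.25.
The points at distance exactly r from the centre are (9, 8), (1, 1) — 2 points.

2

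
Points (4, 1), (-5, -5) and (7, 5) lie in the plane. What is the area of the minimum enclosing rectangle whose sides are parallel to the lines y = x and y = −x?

33

In coordinates u = x + y, v = x − y the rectangle is axis-aligned; the map (x,y)→(u,v) scales areas by 2.
u-values: 5, -10, 12; range = 12 − (-10) = 22.
v-values: 3, 0, 2; range = 3 − 0 = 3.
Area = (22 × 3) / 2 = 33.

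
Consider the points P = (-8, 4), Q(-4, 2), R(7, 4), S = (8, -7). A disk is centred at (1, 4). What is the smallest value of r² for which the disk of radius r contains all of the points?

170

The required radius is the distance from (1, 4) to the farthest point.
Squared distances: 81, 29, 36, 170.
Maximum is 170, attained at S.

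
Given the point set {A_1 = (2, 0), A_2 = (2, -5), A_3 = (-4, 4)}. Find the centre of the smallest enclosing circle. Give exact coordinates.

(-1, -0.5)

Side lengths²: A_1A_2² = 25, A_1A_3² = 52, A_2A_3² = 117.
Since A_2A_3² = 117 ≥ 52 + 25 = 77, the angle opposite A_2A_3 is not acute, so the smallest enclosing circle has A_2A_3 as diameter.
Centre = midpoint of A_2A_3 = (-1, -0.5), r² = 117/4 = 29.25.
Centre = (-1, -0.5).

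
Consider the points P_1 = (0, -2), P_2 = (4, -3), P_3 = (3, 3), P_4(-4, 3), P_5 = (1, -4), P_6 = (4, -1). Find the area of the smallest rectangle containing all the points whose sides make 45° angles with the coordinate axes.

In coordinates u = x + y, v = x − y the rectangle is axis-aligned; the map (x,y)→(u,v) scales areas by 2.
u-values: -2, 1, 6, -1, -3, 3; range = 6 − (-3) = 9.
v-values: 2, 7, 0, -7, 5, 5; range = 7 − (-7) = 14.
Area = (9 × 14) / 2 = 63.

63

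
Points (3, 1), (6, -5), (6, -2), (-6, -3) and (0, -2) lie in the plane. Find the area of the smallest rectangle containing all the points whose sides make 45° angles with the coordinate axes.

In coordinates u = x + y, v = x − y the rectangle is axis-aligned; the map (x,y)→(u,v) scales areas by 2.
u-values: 4, 1, 4, -9, -2; range = 4 − (-9) = 13.
v-values: 2, 11, 8, -3, 2; range = 11 − (-3) = 14.
Area = (13 × 14) / 2 = 91.

91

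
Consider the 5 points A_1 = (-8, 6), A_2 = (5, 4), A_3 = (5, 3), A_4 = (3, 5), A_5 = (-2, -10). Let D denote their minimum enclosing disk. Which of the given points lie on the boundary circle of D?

A_1, A_2, A_5

The minimum enclosing circle is determined by three boundary points: A_1, A_2, A_5.
Their circumcentre is (-17/7, -29/28) with r² = 63145/784.
The farthest remaining point A_3 is at distance² 56033/784 ≤ 63145/784.
The points at distance exactly r from the centre are A_1, A_2, A_5 — 3 points.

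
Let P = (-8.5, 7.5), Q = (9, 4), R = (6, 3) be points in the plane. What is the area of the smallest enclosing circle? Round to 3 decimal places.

250.149

Side lengths²: PQ² = 318.5, PR² = 230.5, QR² = 10.
Since PQ² = 318.5 ≥ 230.5 + 10 = 240.5, the angle opposite PQ is not acute, so the smallest enclosing circle has PQ as diameter.
Centre = midpoint of PQ = (0.25, 5.75), r² = 318.5/4 = 79.625.
Area = π·r² = π·79.625 ≈ 250.149.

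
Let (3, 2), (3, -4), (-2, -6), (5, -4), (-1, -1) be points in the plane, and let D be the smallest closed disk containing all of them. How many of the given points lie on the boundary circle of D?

By Welzl's lemma the MEC is supported by two points (diametrically opposite) or three points (on a circumcircle).
The minimum enclosing circle is determined by three boundary points: (3, 2), (-2, -6), (5, -4).
Their circumcentre is (31/46, -97/46) with r² = 23585/1058.
The farthest remaining point (3, -4) is at distance² 9509/1058 ≤ 23585/1058.
The points at distance exactly r from the centre are (3, 2), (-2, -6), (5, -4) — 3 points.

3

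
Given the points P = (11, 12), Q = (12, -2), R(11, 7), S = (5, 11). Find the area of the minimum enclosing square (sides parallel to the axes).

The bounding box has width 7 and height 14.
An axis-aligned square enclosing the set must have side ≥ max(width, height).
So the minimum side is max(7, 14) = 14.
Area = 14² = 196.

196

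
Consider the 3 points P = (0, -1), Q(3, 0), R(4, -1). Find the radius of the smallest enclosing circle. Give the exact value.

Side lengths²: PQ² = 10, PR² = 16, QR² = 2.
Since PR² = 16 ≥ 10 + 2 = 12, the angle opposite PR is not acute, so the smallest enclosing circle has PR as diameter.
Centre = midpoint of PR = (2, -1), r² = 16/4 = 4.
r = √4 = 2.

2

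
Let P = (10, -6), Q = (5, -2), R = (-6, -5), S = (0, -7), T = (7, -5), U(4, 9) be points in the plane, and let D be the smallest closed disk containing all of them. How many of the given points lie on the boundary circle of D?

3

By Welzl's lemma the MEC is supported by two points (diametrically opposite) or three points (on a circumcircle).
The minimum enclosing circle is determined by three boundary points: P, R, U.
Their circumcentre is (181/78, -29/78) with r² = 275761/3042.
The farthest remaining point S is at distance² 150025/3042 ≤ 275761/3042.
The points at distance exactly r from the centre are P, R, U — 3 points.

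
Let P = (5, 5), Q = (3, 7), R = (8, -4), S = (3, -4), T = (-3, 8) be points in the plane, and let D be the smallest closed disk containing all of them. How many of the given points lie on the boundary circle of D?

The minimum enclosing circle of a finite set is fixed by two of the points (as a diameter) or three (as a circumcircle).
The farthest pair is R–T with squared distance 265. The circle on this segment as diameter has centre (2.5, 2) and r² = 265/4 = 66.25.
Check P: distance² to centre = 15.25 ≤ 66.25, so it lies inside.
All remaining points lie in this disk, and no smaller disk contains both endpoints, so this is the minimum enclosing circle.
The points at distance exactly r from the centre are R, T — 2 points.

2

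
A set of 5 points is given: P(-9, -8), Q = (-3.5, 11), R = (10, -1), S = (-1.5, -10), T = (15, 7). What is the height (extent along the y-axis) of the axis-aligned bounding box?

max y = 11, min y = -10, so height = 21.

21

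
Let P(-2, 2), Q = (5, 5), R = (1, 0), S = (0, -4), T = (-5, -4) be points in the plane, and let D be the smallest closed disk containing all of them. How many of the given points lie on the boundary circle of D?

The farthest pair is Q–T with squared distance 181. The circle on this segment as diameter has centre (0, 0.5) and r² = 181/4 = 45.25.
Check P: distance² to centre = 6.25 ≤ 45.25, so it lies inside.
All remaining points lie in this disk, and no smaller disk contains both endpoints, so this is the minimum enclosing circle.
The points at distance exactly r from the centre are Q, T — 2 points.

2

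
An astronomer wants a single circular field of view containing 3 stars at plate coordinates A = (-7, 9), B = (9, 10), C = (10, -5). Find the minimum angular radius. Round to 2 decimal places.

Side lengths²: AB² = 257, AC² = 485, BC² = 226.
Since AC² = 485 ≥ 257 + 226 = 483, the angle opposite AC is not acute, so the smallest enclosing circle has AC as diameter.
Centre = midpoint of AC = (1.5, 2), r² = 485/4 = 121.25.
r = √(121.25) ≈ 11.01.

11.01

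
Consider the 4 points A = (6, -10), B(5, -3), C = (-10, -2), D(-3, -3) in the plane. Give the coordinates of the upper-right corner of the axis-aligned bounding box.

(6, -2)

x-range [-10, 6], y-range [-10, -2].
The upper-right corner is (6, -2).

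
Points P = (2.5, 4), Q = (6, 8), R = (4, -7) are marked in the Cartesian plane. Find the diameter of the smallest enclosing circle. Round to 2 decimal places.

Side lengths²: PQ² = 28.25, PR² = 123.25, QR² = 229.
Since QR² = 229 ≥ 123.25 + 28.25 = 151.5, the angle opposite QR is not acute, so the smallest enclosing circle has QR as diameter.
Centre = midpoint of QR = (5, 0.5), r² = 229/4 = 57.25.
Diameter = 2r = 2√(57.25) ≈ 15.13.

15.13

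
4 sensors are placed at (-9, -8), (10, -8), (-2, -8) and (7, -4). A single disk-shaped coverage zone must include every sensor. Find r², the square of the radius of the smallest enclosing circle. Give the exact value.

A smallest enclosing disk is always determined by at most three of the input points on its boundary.
The farthest pair is (-9, -8)–(10, -8) with squared distance 361. The circle on this segment as diameter has centre (0.5, -8) and r² = 361/4 = 90.25.
Check (-2, -8): distance² to centre = 6.25 ≤ 90.25, so it lies inside.
All remaining points lie in this disk, and no smaller disk contains both endpoints, so this is the minimum enclosing circle.

90.25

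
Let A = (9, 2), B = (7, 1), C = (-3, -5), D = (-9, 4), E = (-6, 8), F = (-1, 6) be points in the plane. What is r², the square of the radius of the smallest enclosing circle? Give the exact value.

82

By Welzl's lemma the MEC is supported by two points (diametrically opposite) or three points (on a circumcircle).
The farthest pair is A–D with squared distance 328. The circle on this segment as diameter has centre (0, 3) and r² = 328/4 = 82.
Check B: distance² to centre = 53 ≤ 82, so it lies inside.
All remaining points lie in this disk, and no smaller disk contains both endpoints, so this is the minimum enclosing circle.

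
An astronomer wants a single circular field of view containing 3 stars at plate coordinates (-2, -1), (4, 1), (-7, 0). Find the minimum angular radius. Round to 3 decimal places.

5.523

Call the three points A, B, C in the order given.
Side lengths²: AB² = 40, AC² = 26, BC² = 122.
Since BC² = 122 ≥ 40 + 26 = 66, the angle opposite BC is not acute, so the smallest enclosing circle has BC as diameter.
Centre = midpoint of BC = (-1.5, 0.5), r² = 122/4 = 30.5.
r = √(30.5) ≈ 5.523.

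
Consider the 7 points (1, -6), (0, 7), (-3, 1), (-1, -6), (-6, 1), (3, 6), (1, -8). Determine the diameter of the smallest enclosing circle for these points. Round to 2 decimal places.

15.03

The minimum enclosing circle of a finite set is fixed by two of the points (as a diameter) or three (as a circumcircle).
The farthest pair is (0, 7)–(1, -8) with squared distance 226. The circle on this segment as diameter has centre (0.5, -0.5) and r² = 226/4 = 56.5.
Check (1, -6): distance² to centre = 30.5 ≤ 56.5, so it lies inside.
All remaining points lie in this disk, and no smaller disk contains both endpoints, so this is the minimum enclosing circle.
Diameter = 2r = 2√(56.5) ≈ 15.03.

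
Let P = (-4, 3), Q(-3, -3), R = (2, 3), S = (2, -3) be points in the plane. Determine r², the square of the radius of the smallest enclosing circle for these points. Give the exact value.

The farthest pair is P–S with squared distance 72. The circle on this segment as diameter has centre (-1, 0) and r² = 72/4 = 18.
Check Q: distance² to centre = 13 ≤ 18, so it lies inside.
All remaining points lie in this disk, and no smaller disk contains both endpoints, so this is the minimum enclosing circle.

18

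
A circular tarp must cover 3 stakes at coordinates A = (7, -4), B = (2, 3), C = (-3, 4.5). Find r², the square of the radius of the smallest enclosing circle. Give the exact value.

Side lengths²: AB² = 74, AC² = 172.25, BC² = 27.25.
Since AC² = 172.25 ≥ 74 + 27.25 = 101.25, the angle opposite AC is not acute, so the smallest enclosing circle has AC as diameter.
Centre = midpoint of AC = (2, 0.25), r² = 172.25/4 = 43.0625.

43.0625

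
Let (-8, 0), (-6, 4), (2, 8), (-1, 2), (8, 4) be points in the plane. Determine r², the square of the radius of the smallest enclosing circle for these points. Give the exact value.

68

A smallest enclosing disk is always determined by at most three of the input points on its boundary.
The farthest pair is (-8, 0)–(8, 4) with squared distance 272. The circle on this segment as diameter has centre (0, 2) and r² = 272/4 = 68.
Check (-6, 4): distance² to centre = 40 ≤ 68, so it lies inside.
All remaining points lie in this disk, and no smaller disk contains both endpoints, so this is the minimum enclosing circle.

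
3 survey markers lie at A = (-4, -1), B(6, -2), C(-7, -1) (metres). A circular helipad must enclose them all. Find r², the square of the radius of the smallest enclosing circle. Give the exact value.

Side lengths²: AB² = 101, AC² = 9, BC² = 170.
Since BC² = 170 ≥ 101 + 9 = 110, the angle opposite BC is not acute, so the smallest enclosing circle has BC as diameter.
Centre = midpoint of BC = (-0.5, -1.5), r² = 170/4 = 42.5.

42.5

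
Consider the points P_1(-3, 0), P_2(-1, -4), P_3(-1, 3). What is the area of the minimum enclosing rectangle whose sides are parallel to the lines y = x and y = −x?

24.5

In coordinates u = x + y, v = x − y the rectangle is axis-aligned; the map (x,y)→(u,v) scales areas by 2.
u-values: -3, -5, 2; range = 2 − (-5) = 7.
v-values: -3, 3, -4; range = 3 − (-4) = 7.
Area = (7 × 7) / 2 = 24.5.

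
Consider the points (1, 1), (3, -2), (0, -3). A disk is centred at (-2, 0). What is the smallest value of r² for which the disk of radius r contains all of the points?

The required radius is the distance from (-2, 0) to the farthest point.
Squared distances: 10, 29, 13.
Maximum is 29, attained at (3, -2).

29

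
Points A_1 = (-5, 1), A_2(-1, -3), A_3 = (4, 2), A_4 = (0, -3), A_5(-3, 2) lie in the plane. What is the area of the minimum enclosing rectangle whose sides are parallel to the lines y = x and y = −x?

45

In coordinates u = x + y, v = x − y the rectangle is axis-aligned; the map (x,y)→(u,v) scales areas by 2.
u-values: -4, -4, 6, -3, -1; range = 6 − (-4) = 10.
v-values: -6, 2, 2, 3, -5; range = 3 − (-6) = 9.
Area = (10 × 9) / 2 = 45.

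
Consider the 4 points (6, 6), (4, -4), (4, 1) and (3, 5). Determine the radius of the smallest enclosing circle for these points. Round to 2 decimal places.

A smallest enclosing disk is always determined by at most three of the input points on its boundary.
The farthest pair is (6, 6)–(4, -4) with squared distance 104. The circle on this segment as diameter has centre (5, 1) and r² = 104/4 = 26.
Check (4, 1): distance² to centre = 1 ≤ 26, so it lies inside.
All remaining points lie in this disk, and no smaller disk contains both endpoints, so this is the minimum enclosing circle.
r = √26 ≈ 5.10.

5.10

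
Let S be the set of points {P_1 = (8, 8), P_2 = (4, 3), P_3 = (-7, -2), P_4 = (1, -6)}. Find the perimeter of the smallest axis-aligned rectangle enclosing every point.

Width = max x − min x = 8 − (-7) = 15.
Height = max y − min y = 8 − (-6) = 14.
Perimeter = 2(15 + 14) = 58.

58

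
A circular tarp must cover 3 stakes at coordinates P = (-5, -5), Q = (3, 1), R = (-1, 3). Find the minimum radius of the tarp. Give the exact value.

5

Side lengths²: PQ² = 100, PR² = 80, QR² = 20.
Since PQ² = 100 ≥ 80 + 20 = 100, the angle opposite PQ is not acute, so the smallest enclosing circle has PQ as diameter.
Centre = midpoint of PQ = (-1, -2), r² = 100/4 = 25.
r = √25 = 5.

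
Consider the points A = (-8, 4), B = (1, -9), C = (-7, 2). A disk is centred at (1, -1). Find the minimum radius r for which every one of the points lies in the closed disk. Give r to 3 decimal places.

The required radius is the distance from (1, -1) to the farthest point.
Squared distances: 106, 64, 73.
Maximum is 106, attained at A.
r = √106 ≈ 10.296.

10.296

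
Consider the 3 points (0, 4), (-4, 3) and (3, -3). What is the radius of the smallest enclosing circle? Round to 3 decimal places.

4.610

Call the three points A, B, C in the order given.
Side lengths²: AB² = 17, AC² = 58, BC² = 85.
Since BC² = 85 ≥ 58 + 17 = 75, the angle opposite BC is not acute, so the smallest enclosing circle has BC as diameter.
Centre = midpoint of BC = (-0.5, 0), r² = 85/4 = 21.25.
r = √(21.25) ≈ 4.610.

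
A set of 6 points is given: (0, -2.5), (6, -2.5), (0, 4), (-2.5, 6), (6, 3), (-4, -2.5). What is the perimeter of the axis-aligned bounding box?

37

Width = max x − min x = 6 − (-4) = 10.
Height = max y − min y = 6 − (-2.5) = 8.5.
Perimeter = 2(10 + 8.5) = 37.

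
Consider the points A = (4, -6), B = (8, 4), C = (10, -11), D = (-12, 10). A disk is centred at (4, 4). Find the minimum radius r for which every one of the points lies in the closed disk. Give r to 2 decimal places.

The required radius is the distance from (4, 4) to the farthest point.
Squared distances: 100, 16, 261, 292.
Maximum is 292, attained at D.
r = √292 ≈ 17.09.

17.09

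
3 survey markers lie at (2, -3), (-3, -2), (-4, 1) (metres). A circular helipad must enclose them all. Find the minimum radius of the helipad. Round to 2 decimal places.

3.61

Call the three points A, B, C in the order given.
Side lengths²: AB² = 26, AC² = 52, BC² = 10.
Since AC² = 52 ≥ 26 + 10 = 36, the angle opposite AC is not acute, so the smallest enclosing circle has AC as diameter.
Centre = midpoint of AC = (-1, -1), r² = 52/4 = 13.
r = √13 ≈ 3.61.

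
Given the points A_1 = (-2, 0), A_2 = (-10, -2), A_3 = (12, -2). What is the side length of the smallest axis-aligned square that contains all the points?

The bounding box has width 22 and height 2.
An axis-aligned square enclosing the set must have side ≥ max(width, height).
So the minimum side is max(22, 2) = 22.

22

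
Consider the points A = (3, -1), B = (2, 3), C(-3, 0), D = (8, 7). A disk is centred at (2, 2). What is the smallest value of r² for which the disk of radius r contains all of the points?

The required radius is the distance from (2, 2) to the farthest point.
Squared distances: 10, 1, 29, 61.
Maximum is 61, attained at D.

61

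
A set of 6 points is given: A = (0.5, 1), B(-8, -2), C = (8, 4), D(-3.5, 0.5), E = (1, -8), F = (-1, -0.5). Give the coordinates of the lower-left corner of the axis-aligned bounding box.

x-range [-8, 8], y-range [-8, 4].
The lower-left corner is (-8, -8).

(-8, -8)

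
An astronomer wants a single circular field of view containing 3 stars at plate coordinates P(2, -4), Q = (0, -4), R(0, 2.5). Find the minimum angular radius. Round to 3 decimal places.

Side lengths²: PQ² = 4, PR² = 46.25, QR² = 42.25.
Since PR² = 46.25 ≥ 42.25 + 4 = 46.25, the angle opposite PR is not acute, so the smallest enclosing circle has PR as diameter.
Centre = midpoint of PR = (1, -0.75), r² = 46.25/4 = 11.5625.
r = √(11.5625) ≈ 3.400.

3.400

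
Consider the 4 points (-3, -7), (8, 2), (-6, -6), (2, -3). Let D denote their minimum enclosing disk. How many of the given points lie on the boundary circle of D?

A smallest enclosing disk is always determined by at most three of the input points on its boundary.
The farthest pair is (8, 2)–(-6, -6) with squared distance 260. The circle on this segment as diameter has centre (1, -2) and r² = 260/4 = 65.
Check (-3, -7): distance² to centre = 41 ≤ 65, so it lies inside.
All remaining points lie in this disk, and no smaller disk contains both endpoints, so this is the minimum enclosing circle.
The points at distance exactly r from the centre are (8, 2), (-6, -6) — 2 points.

2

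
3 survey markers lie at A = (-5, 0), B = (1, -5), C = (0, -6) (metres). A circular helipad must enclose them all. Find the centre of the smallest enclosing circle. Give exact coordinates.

Side lengths²: AB² = 61, AC² = 61, BC² = 2.
Since AC² = 61 < 61 + 2 = 63, the triangle is acute, so the smallest enclosing circle is the circumcircle.
Circumcentre = (-49/22, -61/22), r² = 3721/242.
Centre = (-49/22, -61/22).

(-49/22, -61/22)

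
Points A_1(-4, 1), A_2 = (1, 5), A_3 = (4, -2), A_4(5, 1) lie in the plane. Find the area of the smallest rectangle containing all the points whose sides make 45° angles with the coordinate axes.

49.5

In coordinates u = x + y, v = x − y the rectangle is axis-aligned; the map (x,y)→(u,v) scales areas by 2.
u-values: -3, 6, 2, 6; range = 6 − (-3) = 9.
v-values: -5, -4, 6, 4; range = 6 − (-5) = 11.
Area = (9 × 11) / 2 = 49.5.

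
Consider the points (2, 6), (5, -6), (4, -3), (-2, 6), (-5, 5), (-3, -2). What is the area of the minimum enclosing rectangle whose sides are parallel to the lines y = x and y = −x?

136.5

In coordinates u = x + y, v = x − y the rectangle is axis-aligned; the map (x,y)→(u,v) scales areas by 2.
u-values: 8, -1, 1, 4, 0, -5; range = 8 − (-5) = 13.
v-values: -4, 11, 7, -8, -10, -1; range = 11 − (-10) = 21.
Area = (13 × 21) / 2 = 136.5.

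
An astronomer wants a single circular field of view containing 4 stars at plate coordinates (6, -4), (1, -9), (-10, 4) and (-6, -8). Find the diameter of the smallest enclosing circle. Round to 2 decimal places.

17.95

The minimum enclosing circle is determined by three boundary points: (6, -4), (1, -9), (-10, 4).
Their circumcentre is (-7/3, -2/3) with r² = 725/9.
The farthest remaining point (-6, -8) is at distance² 605/9 ≤ 725/9.
Diameter = 2r = 2√(725/9) ≈ 17.95.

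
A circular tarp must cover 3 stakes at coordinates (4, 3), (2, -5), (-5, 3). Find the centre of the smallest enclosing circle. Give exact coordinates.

Call the three points A, B, C in the order given.
Side lengths²: AB² = 68, AC² = 81, BC² = 113.
Since BC² = 113 < 81 + 68 = 149, the triangle is acute, so the smallest enclosing circle is the circumcircle.
Circumcentre = (-0.5, -0.125), r² = 30.015625.
Centre = (-0.5, -0.125).

(-0.5, -0.125)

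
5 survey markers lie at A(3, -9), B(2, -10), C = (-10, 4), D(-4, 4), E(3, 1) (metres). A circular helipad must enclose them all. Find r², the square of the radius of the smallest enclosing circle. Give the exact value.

85

By Welzl's lemma the MEC is supported by two points (diametrically opposite) or three points (on a circumcircle).
The farthest pair is B–C with squared distance 340. The circle on this segment as diameter has centre (-4, -3) and r² = 340/4 = 85.
Check A: distance² to centre = 85 ≤ 85, so it lies inside.
All remaining points lie in this disk, and no smaller disk contains both endpoints, so this is the minimum enclosing circle.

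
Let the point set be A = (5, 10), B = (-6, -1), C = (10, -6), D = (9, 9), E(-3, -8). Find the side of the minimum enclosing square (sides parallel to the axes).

The bounding box has width 16 and height 18.
An axis-aligned square enclosing the set must have side ≥ max(width, height).
So the minimum side is max(16, 18) = 18.

18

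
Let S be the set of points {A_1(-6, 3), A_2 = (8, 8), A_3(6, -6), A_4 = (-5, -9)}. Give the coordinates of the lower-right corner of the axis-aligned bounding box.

(8, -9)

x-range [-6, 8], y-range [-9, 8].
The lower-right corner is (8, -9).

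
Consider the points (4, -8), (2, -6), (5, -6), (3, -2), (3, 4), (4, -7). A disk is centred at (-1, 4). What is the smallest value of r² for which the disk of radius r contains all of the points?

The required radius is the distance from (-1, 4) to the farthest point.
Squared distances: 169, 109, 136, 52, 16, 146.
Maximum is 169, attained at (4, -8).

169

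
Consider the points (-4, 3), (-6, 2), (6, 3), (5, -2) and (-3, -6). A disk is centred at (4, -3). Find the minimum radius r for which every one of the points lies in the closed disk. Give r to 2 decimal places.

11.18

The required radius is the distance from (4, -3) to the farthest point.
Squared distances: 100, 125, 40, 2, 58.
Maximum is 125, attained at (-6, 2).
r = √125 ≈ 11.18.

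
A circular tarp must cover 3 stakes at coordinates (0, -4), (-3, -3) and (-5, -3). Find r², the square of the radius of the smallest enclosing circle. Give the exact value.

6.5

Call the three points A, B, C in the order given.
Side lengths²: AB² = 10, AC² = 26, BC² = 4.
Since AC² = 26 ≥ 10 + 4 = 14, the angle opposite AC is not acute, so the smallest enclosing circle has AC as diameter.
Centre = midpoint of AC = (-2.5, -3.5), r² = 26/4 = 6.5.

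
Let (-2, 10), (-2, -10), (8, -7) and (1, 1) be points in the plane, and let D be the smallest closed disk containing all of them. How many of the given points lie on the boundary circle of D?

By Welzl's lemma the MEC is supported by two points (diametrically opposite) or three points (on a circumcircle).
The minimum enclosing circle is determined by three boundary points: (-2, 10), (-2, -10), (8, -7).
Their circumcentre is (0.45, 0) with r² = 106.0025.
The farthest remaining point (1, 1) is at distance² 1.3025 ≤ 106.0025.
The points at distance exactly r from the centre are (-2, 10), (-2, -10), (8, -7) — 3 points.

3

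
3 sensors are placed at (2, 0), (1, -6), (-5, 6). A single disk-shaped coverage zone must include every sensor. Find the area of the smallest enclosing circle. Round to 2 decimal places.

141.37

Call the three points A, B, C in the order given.
Side lengths²: AB² = 37, AC² = 85, BC² = 180.
Since BC² = 180 ≥ 85 + 37 = 122, the angle opposite BC is not acute, so the smallest enclosing circle has BC as diameter.
Centre = midpoint of BC = (-2, 0), r² = 180/4 = 45.
Area = π·r² = π·45 ≈ 141.37.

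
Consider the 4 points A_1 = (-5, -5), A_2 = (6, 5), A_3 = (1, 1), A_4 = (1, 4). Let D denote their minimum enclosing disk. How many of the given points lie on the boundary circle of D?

2

By Welzl's lemma the MEC is supported by two points (diametrically opposite) or three points (on a circumcircle).
The farthest pair is A_1–A_2 with squared distance 221. The circle on this segment as diameter has centre (0.5, 0) and r² = 221/4 = 55.25.
Check A_3: distance² to centre = 1.25 ≤ 55.25, so it lies inside.
All remaining points lie in this disk, and no smaller disk contains both endpoints, so this is the minimum enclosing circle.
The points at distance exactly r from the centre are A_1, A_2 — 2 points.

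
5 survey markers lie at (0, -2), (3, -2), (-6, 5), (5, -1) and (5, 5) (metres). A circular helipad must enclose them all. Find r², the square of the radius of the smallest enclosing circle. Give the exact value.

39.25

A smallest enclosing disk is always determined by at most three of the input points on its boundary.
The farthest pair is (-6, 5)–(5, -1) with squared distance 157. The circle on this segment as diameter has centre (-0.5, 2) and r² = 157/4 = 39.25.
Check (0, -2): distance² to centre = 16.25 ≤ 39.25, so it lies inside.
All remaining points lie in this disk, and no smaller disk contains both endpoints, so this is the minimum enclosing circle.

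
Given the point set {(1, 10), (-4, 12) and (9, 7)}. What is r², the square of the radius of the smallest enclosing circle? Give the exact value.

48.5

Call the three points A, B, C in the order given.
Side lengths²: AB² = 29, AC² = 73, BC² = 194.
Since BC² = 194 ≥ 73 + 29 = 102, the angle opposite BC is not acute, so the smallest enclosing circle has BC as diameter.
Centre = midpoint of BC = (2.5, 9.5), r² = 194/4 = 48.5.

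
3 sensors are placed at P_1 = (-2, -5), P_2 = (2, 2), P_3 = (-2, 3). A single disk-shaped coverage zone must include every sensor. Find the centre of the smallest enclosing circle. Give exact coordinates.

Side lengths²: P_1P_2² = 65, P_1P_3² = 64, P_2P_3² = 17.
Since P_1P_2² = 65 < 64 + 17 = 81, the triangle is acute, so the smallest enclosing circle is the circumcircle.
Circumcentre = (-0.875, -1), r² = 17.265625.
Centre = (-0.875, -1).

(-0.875, -1)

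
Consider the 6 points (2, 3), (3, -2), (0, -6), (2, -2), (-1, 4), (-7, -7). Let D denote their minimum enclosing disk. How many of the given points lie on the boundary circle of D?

2

By Welzl's lemma the MEC is supported by two points (diametrically opposite) or three points (on a circumcircle).
The farthest pair is (2, 3)–(-7, -7) with squared distance 181. The circle on this segment as diameter has centre (-2.5, -2) and r² = 181/4 = 45.25.
Check (3, -2): distance² to centre = 30.25 ≤ 45.25, so it lies inside.
All remaining points lie in this disk, and no smaller disk contains both endpoints, so this is the minimum enclosing circle.
The points at distance exactly r from the centre are (2, 3), (-7, -7) — 2 points.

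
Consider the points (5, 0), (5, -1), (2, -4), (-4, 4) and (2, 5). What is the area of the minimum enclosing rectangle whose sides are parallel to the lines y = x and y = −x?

63

In coordinates u = x + y, v = x − y the rectangle is axis-aligned; the map (x,y)→(u,v) scales areas by 2.
u-values: 5, 4, -2, 0, 7; range = 7 − (-2) = 9.
v-values: 5, 6, 6, -8, -3; range = 6 − (-8) = 14.
Area = (9 × 14) / 2 = 63.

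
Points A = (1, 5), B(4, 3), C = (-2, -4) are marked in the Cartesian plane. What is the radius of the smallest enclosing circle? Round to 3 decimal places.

4.778

Side lengths²: AB² = 13, AC² = 90, BC² = 85.
Since AC² = 90 < 85 + 13 = 98, the triangle is acute, so the smallest enclosing circle is the circumcircle.
Circumcentre = (1/22, 7/22), r² = 5525/242.
r = √(5525/242) ≈ 4.778.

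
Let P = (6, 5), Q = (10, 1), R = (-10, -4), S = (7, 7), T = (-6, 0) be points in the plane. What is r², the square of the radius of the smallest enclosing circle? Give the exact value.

By Welzl's lemma the MEC is supported by two points (diametrically opposite) or three points (on a circumcircle).
The minimum enclosing circle is determined by three boundary points: Q, R, S.
Their circumcentre is (-5/18, -7/18) with r² = 17425/162.
The farthest remaining point P is at distance² 11089/162 ≤ 17425/162.

17425/162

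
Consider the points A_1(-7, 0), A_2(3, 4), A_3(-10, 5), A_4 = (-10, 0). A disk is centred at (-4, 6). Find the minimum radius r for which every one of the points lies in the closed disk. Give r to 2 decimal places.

8.49

The required radius is the distance from (-4, 6) to the farthest point.
Squared distances: 45, 53, 37, 72.
Maximum is 72, attained at A_4.
r = √72 ≈ 8.49.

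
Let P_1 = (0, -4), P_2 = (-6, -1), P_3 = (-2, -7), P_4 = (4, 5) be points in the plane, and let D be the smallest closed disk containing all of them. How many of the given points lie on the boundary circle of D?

The minimum enclosing circle is determined by three boundary points: P_2, P_3, P_4.
Their circumcentre is (5/7, -6/7) with r² = 2210/49.
The farthest remaining point P_1 is at distance² 509/49 ≤ 2210/49.
The points at distance exactly r from the centre are P_2, P_3, P_4 — 3 points.

3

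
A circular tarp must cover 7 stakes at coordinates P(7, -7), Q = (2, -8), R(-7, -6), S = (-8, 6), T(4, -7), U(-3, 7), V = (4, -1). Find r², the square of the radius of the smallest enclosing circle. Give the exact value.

98.5

By Welzl's lemma the MEC is supported by two points (diametrically opposite) or three points (on a circumcircle).
The farthest pair is P–S with squared distance 394. The circle on this segment as diameter has centre (-0.5, -0.5) and r² = 394/4 = 98.5.
Check Q: distance² to centre = 62.5 ≤ 98.5, so it lies inside.
All remaining points lie in this disk, and no smaller disk contains both endpoints, so this is the minimum enclosing circle.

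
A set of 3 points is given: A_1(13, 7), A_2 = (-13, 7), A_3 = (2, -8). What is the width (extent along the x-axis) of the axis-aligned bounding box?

26

max x = 13, min x = -13, so width = 26.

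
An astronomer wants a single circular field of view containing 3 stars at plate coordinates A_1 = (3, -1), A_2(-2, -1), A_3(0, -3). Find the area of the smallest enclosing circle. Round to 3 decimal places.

Side lengths²: A_1A_2² = 25, A_1A_3² = 13, A_2A_3² = 8.
Since A_1A_2² = 25 ≥ 13 + 8 = 21, the angle opposite A_1A_2 is not acute, so the smallest enclosing circle has A_1A_2 as diameter.
Centre = midpoint of A_1A_2 = (0.5, -1), r² = 25/4 = 6.25.
Area = π·r² = π·6.25 ≈ 19.635.

19.635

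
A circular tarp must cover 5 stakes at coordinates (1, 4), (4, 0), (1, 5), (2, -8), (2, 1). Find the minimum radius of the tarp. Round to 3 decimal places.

6.519

The farthest pair is (1, 5)–(2, -8) with squared distance 170. The circle on this segment as diameter has centre (1.5, -1.5) and r² = 170/4 = 42.5.
Check (1, 4): distance² to centre = 30.5 ≤ 42.5, so it lies inside.
All remaining points lie in this disk, and no smaller disk contains both endpoints, so this is the minimum enclosing circle.
r = √(42.5) ≈ 6.519.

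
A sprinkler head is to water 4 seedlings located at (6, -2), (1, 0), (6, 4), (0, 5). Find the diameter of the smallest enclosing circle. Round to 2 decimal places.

The minimum enclosing circle of a finite set is fixed by two of the points (as a diameter) or three (as a circumcircle).
The farthest pair is (6, -2)–(0, 5) with squared distance 85. The circle on this segment as diameter has centre (3, 1.5) and r² = 85/4 = 21.25.
Check (1, 0): distance² to centre = 6.25 ≤ 21.25, so it lies inside.
All remaining points lie in this disk, and no smaller disk contains both endpoints, so this is the minimum enclosing circle.
Diameter = 2r = 2√(21.25) ≈ 9.22.

9.22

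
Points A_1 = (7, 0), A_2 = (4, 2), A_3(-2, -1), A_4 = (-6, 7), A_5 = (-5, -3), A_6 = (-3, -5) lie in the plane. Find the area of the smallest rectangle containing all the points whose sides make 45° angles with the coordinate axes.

150

In coordinates u = x + y, v = x − y the rectangle is axis-aligned; the map (x,y)→(u,v) scales areas by 2.
u-values: 7, 6, -3, 1, -8, -8; range = 7 − (-8) = 15.
v-values: 7, 2, -1, -13, -2, 2; range = 7 − (-13) = 20.
Area = (15 × 20) / 2 = 150.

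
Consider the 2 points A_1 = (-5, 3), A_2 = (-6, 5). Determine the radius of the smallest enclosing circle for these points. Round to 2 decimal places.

The smallest circle enclosing two points has them as diameter endpoints.
Centre = midpoint = (-5.5, 4); r² = |A_1A_2|²/4 = 5/4 = 1.25.
r = √(1.25) ≈ 1.12.

1.12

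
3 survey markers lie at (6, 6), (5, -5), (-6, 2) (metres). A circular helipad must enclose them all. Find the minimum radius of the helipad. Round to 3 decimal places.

7.116

Call the three points A, B, C in the order given.
Side lengths²: AB² = 122, AC² = 160, BC² = 170.
Since BC² = 170 < 160 + 122 = 282, the triangle is acute, so the smallest enclosing circle is the circumcircle.
Circumcentre = (1.03125, 0.90625), r² = 50.634765625.
r = √(50.634765625) ≈ 7.116.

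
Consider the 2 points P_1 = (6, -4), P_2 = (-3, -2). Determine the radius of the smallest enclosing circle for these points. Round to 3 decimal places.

The smallest circle enclosing two points has them as diameter endpoints.
Centre = midpoint = (1.5, -3); r² = |P_1P_2|²/4 = 85/4 = 21.25.
r = √(21.25) ≈ 4.610.

4.610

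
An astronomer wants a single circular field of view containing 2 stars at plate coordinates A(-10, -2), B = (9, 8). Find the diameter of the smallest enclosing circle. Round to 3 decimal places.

The smallest circle enclosing two points has them as diameter endpoints.
Centre = midpoint = (-0.5, 3); r² = |AB|²/4 = 461/4 = 115.25.
Diameter = 2r = 2√(115.25) ≈ 21.471.

21.471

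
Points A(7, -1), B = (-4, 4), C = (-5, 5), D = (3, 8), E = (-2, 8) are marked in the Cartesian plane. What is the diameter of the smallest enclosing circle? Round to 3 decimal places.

The farthest pair is A–C with squared distance 180. The circle on this segment as diameter has centre (1, 2) and r² = 180/4 = 45.
Check B: distance² to centre = 29 ≤ 45, so it lies inside.
All remaining points lie in this disk, and no smaller disk contains both endpoints, so this is the minimum enclosing circle.
Diameter = 2r = 2√45 ≈ 13.416.

13.416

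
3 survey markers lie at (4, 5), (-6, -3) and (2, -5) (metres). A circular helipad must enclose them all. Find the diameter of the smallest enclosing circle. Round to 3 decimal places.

Call the three points A, B, C in the order given.
Side lengths²: AB² = 164, AC² = 104, BC² = 68.
Since AB² = 164 < 104 + 68 = 172, the triangle is acute, so the smallest enclosing circle is the circumcircle.
Circumcentre = (-17/21, 16/21), r² = 18122/441.
Diameter = 2r = 2√(18122/441) ≈ 12.821.

12.821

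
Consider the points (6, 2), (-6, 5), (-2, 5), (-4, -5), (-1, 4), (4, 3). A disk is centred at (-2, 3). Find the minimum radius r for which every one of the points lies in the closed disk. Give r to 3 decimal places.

8.246

The required radius is the distance from (-2, 3) to the farthest point.
Squared distances: 65, 20, 4, 68, 2, 36.
Maximum is 68, attained at (-4, -5).
r = √68 ≈ 8.246.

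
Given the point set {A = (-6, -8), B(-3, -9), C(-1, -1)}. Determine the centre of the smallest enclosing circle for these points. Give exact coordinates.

(-42/13, -61/13)

Side lengths²: AB² = 10, AC² = 74, BC² = 68.
Since AC² = 74 < 68 + 10 = 78, the triangle is acute, so the smallest enclosing circle is the circumcircle.
Circumcentre = (-42/13, -61/13), r² = 3145/169.
Centre = (-42/13, -61/13).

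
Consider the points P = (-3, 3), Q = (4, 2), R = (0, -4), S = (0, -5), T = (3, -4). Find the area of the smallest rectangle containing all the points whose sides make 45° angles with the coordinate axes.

In coordinates u = x + y, v = x − y the rectangle is axis-aligned; the map (x,y)→(u,v) scales areas by 2.
u-values: 0, 6, -4, -5, -1; range = 6 − (-5) = 11.
v-values: -6, 2, 4, 5, 7; range = 7 − (-6) = 13.
Area = (11 × 13) / 2 = 71.5.

71.5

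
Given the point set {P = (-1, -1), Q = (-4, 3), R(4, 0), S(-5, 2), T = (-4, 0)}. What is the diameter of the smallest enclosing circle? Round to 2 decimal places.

9.22

The minimum enclosing circle of a finite set is fixed by two of the points (as a diameter) or three (as a circumcircle).
The farthest pair is R–S with squared distance 85. The circle on this segment as diameter has centre (-0.5, 1) and r² = 85/4 = 21.25.
Check P: distance² to centre = 4.25 ≤ 21.25, so it lies inside.
All remaining points lie in this disk, and no smaller disk contains both endpoints, so this is the minimum enclosing circle.
Diameter = 2r = 2√(21.25) ≈ 9.22.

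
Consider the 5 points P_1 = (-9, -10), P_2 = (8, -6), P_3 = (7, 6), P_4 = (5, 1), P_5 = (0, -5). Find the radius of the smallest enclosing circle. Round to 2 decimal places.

11.31

The farthest pair is P_1–P_3 with squared distance 512. The circle on this segment as diameter has centre (-1, -2) and r² = 512/4 = 128.
Check P_2: distance² to centre = 97 ≤ 128, so it lies inside.
All remaining points lie in this disk, and no smaller disk contains both endpoints, so this is the minimum enclosing circle.
r = √128 ≈ 11.31.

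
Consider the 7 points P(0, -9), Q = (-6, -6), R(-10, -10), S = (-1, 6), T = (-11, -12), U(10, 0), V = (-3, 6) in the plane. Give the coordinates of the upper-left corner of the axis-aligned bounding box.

(-11, 6)

x-range [-11, 10], y-range [-12, 6].
The upper-left corner is (-11, 6).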